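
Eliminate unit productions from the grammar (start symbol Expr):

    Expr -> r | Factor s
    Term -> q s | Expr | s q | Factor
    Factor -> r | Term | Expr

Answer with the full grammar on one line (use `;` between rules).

Unit pairs: Factor ⇒* {Expr, Term}; Term ⇒* {Expr, Factor}.
For every A with A ⇒* B via unit rules, add B's non-unit alternatives to A; then delete every rule of the form X → Y.

Expr -> r | Factor s; Term -> q s | s q | r | Factor s; Factor -> q s | s q | r | Factor s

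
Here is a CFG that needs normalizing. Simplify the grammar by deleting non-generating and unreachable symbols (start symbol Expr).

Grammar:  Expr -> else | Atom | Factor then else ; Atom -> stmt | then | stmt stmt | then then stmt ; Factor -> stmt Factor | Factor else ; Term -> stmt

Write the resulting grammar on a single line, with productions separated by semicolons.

Expr -> else | Atom; Atom -> stmt | then | stmt stmt | then then stmt

Generating nonterminals: {Atom, Expr, Term}.
Reachable from Expr after that: {Atom, Expr}.
Removed useless symbols: {Factor, Term} and every production mentioning them.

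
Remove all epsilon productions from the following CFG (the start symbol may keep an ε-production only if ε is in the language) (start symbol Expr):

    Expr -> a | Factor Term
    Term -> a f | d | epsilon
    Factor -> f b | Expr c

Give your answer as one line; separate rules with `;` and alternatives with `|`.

Expr -> a | Factor Term | Factor; Term -> a f | d; Factor -> f b | Expr c

The nullable symbols are {Term}.
ε ∉ L(G), so no ε-production is kept.
For each production, add variants omitting each subset of nullable occurrences: Expr → Factor Term gives Factor Term | Factor.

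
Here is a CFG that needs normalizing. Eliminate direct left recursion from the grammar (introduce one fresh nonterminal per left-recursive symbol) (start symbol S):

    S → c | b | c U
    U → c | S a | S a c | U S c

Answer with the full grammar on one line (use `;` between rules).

S → c | b | c U; U → c U' | S a U' | S a c U'; U' → S c U' | ε

Left recursion appears on U.
For U: α = {S c}, β = {c, S a, S a c}. Rewrite as U → β U' and U' → α U' | ε.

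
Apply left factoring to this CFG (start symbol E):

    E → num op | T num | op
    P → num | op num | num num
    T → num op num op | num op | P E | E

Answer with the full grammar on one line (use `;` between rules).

P has alternatives sharing prefix 'num': factor to P → num P' with P' → ε | num.
T has alternatives sharing prefix 'num op': factor to T → num op T' with T' → num op | ε.

E → num op | T num | op; P → op num | num P'; T → P E | E | num op T'; P' → ε | num; T' → num op | ε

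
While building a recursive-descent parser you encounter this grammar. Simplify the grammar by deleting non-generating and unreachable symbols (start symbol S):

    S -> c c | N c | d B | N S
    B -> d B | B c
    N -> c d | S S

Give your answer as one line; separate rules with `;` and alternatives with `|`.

S -> c c | N c | N S; N -> c d | S S

Generating nonterminals: {N, S}.
Reachable from S after that: {N, S}.
Removed useless symbols: {B} and every production mentioning them.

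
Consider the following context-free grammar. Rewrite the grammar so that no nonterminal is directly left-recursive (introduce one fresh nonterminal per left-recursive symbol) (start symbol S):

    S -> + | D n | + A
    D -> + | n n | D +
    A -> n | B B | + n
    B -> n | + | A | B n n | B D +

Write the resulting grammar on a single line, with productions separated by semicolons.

Left recursion appears on D, B.
For D: α = {+}, β = {+, n n}. Rewrite as D → β D' and D' → α D' | ε.
For B: α = {n n, D +}, β = {n, +, A}. Rewrite as B → β B' and B' → α B' | ε.

S -> + | D n | + A; D -> + D' | n n D'; A -> n | B B | + n; B -> n B' | + B' | A B'; D' -> + D' | ε; B' -> n n B' | D + B' | ε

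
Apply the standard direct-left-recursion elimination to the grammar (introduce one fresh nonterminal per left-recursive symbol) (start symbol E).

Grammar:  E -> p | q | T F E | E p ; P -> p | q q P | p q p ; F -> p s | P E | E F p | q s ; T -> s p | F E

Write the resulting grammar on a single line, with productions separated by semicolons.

E -> p E' | q E' | T F E E'; P -> p | q q P | p q p; F -> p s | P E | E F p | q s; T -> s p | F E; E' -> p E' | ε

E is directly left-recursive.
For E: α = {p}, β = {p, q, T F E}. Rewrite as E → β E' and E' → α E' | ε.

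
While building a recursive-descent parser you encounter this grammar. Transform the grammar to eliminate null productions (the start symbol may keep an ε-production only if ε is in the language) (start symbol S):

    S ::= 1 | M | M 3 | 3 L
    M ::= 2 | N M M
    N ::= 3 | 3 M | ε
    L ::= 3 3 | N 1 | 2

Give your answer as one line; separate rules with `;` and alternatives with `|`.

Nullable nonterminals: {N}.
ε ∉ L(G), so no ε-production is kept.
Add the nullable-subset variants: M → N M M gives N M M | M M. L → N 1 gives N 1 | 1.

S ::= 1 | M | M 3 | 3 L; M ::= 2 | N M M | M M; N ::= 3 | 3 M; L ::= 3 3 | N 1 | 1 | 2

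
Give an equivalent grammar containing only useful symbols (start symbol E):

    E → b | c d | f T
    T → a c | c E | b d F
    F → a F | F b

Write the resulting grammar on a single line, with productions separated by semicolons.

Generating nonterminals: {E, T}.
Reachable from E after that: {E, T}.
Removed useless symbols: {F} and every production mentioning them.

E → b | c d | f T; T → a c | c E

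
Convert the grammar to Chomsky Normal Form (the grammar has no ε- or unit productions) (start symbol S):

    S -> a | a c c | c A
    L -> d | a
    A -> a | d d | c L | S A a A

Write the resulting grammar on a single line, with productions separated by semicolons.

Introduce a nonterminal for each terminal appearing in a rule of length ≥ 2: X1 → a, X2 → c, X3 → d.
Binarize each right-hand side of length ≥ 3 by chaining fresh nonterminals (Y1, Y2, …): affected rules were S → X1 X2 X2; A → S A X1 A.

S -> a | X1 Y1 | X2 A; L -> d | a; A -> a | X3 X3 | X2 L | S Y2; X1 -> a; X2 -> c; X3 -> d; Y1 -> X2 X2; Y2 -> A Y3; Y3 -> X1 A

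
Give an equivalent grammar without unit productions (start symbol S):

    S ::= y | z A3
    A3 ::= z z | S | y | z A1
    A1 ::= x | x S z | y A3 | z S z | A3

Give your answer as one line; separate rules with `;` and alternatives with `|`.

Unit pairs: A1 ⇒* {A3, S}; A3 ⇒* {S}.
Replace each nonterminal's rules with the union of the non-unit rules of every nonterminal it unit-derives.

S ::= y | z A3; A3 ::= y | z A3 | z z | z A1; A1 ::= x | x S z | y A3 | z S z | y | z A3 | z z | z A1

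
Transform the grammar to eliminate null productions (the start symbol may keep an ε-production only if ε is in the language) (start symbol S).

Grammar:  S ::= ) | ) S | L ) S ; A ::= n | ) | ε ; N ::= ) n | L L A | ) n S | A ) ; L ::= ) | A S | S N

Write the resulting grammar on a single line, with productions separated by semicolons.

Nullable nonterminals: {A}.
ε ∉ L(G), so no ε-production is kept.
For each production, add variants omitting each subset of nullable occurrences: N → L L A gives L L A | L L. N → A ) gives A ) | ). L → A S gives A S | S.

S ::= ) | ) S | L ) S; A ::= n | ); N ::= ) n | L L A | L L | ) n S | A ) | ); L ::= ) | A S | S | S N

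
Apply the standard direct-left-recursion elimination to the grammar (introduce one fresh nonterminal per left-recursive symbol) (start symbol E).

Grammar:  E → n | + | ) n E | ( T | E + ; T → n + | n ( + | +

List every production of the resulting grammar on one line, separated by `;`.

E → n E' | + E' | ) n E E' | ( T E'; T → n + | n ( + | +; E' → + E' | ε

Left recursion appears on E.
For E: α = {+}, β = {n, +, ) n E, ( T}. Rewrite as E → β E' and E' → α E' | ε.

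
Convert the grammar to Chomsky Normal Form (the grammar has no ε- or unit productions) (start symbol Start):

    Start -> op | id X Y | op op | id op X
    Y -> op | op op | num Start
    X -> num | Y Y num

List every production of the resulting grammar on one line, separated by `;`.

Start -> op | X1 Y1 | X2 X2 | X1 Y2; Y -> op | X2 X2 | X3 Start; X -> num | Y Y3; X1 -> id; X2 -> op; X3 -> num; Y1 -> X Y; Y2 -> X2 X; Y3 -> Y X3

Introduce a nonterminal for each terminal appearing in a rule of length ≥ 2: X1 → id, X2 → op, X3 → num.
Binarize each right-hand side of length ≥ 3 by chaining fresh nonterminals (Y1, Y2, …): affected rules were Start → X1 X Y; Start → X1 X2 X; X → Y Y X3.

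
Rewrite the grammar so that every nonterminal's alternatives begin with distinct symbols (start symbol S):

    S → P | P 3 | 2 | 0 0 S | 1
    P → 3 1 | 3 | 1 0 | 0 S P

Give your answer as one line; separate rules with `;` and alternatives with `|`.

S → 2 | 0 0 S | 1 | P S'; P → 1 0 | 0 S P | 3 P'; S' → eps | 3; P' → 1 | eps

S has alternatives sharing prefix 'P': factor to S → P S' with S' → ε | 3.
P has alternatives sharing prefix '3': factor to P → 3 P' with P' → 1 | ε.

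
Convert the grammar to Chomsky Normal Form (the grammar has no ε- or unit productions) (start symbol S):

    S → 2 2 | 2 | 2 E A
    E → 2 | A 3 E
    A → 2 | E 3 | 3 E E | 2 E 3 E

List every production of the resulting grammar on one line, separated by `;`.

S → X1 X1 | 2 | X1 Y1; E → 2 | A Y2; A → 2 | E X2 | X2 Y3 | X1 Y4; X1 → 2; X2 → 3; Y1 → E A; Y2 → X2 E; Y3 → E E; Y4 → E Y5; Y5 → X2 E

Introduce a nonterminal for each terminal appearing in a rule of length ≥ 2: X1 → 2, X2 → 3.
Binarize each right-hand side of length ≥ 3 by chaining fresh nonterminals (Y1, Y2, …): affected rules were S → X1 E A; E → A X2 E; A → X2 E E; A → X1 E X2 E.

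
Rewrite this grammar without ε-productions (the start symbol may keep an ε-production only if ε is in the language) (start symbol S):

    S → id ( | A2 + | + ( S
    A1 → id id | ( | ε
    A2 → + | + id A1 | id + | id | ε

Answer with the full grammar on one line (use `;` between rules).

Nullable set = {A1, A2}.
ε ∉ L(G), so no ε-production is kept.
Expand every rule over subsets of its nullable positions: S → A2 + gives A2 + | +. A2 → + id A1 gives + id A1 | + id.

S → id ( | A2 + | + | + ( S; A1 → id id | (; A2 → + | + id A1 | + id | id + | id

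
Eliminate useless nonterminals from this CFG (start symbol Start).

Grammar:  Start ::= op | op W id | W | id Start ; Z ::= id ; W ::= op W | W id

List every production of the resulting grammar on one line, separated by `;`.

Generating nonterminals: {Start, Z}.
Reachable from Start after that: {Start}.
Removed useless symbols: {W, Z} and every production mentioning them.

Start ::= op | id Start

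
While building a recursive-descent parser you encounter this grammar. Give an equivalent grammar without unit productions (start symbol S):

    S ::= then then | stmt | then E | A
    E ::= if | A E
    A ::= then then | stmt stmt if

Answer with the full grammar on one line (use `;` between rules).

S ::= then then | stmt | then E | stmt stmt if; E ::= if | A E; A ::= then then | stmt stmt if

Unit pairs: S ⇒* {A}.
For every A with A ⇒* B via unit rules, add B's non-unit alternatives to A; then delete every rule of the form X → Y.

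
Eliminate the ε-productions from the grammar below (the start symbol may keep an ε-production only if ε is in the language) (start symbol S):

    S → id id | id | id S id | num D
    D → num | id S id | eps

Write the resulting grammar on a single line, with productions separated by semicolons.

The nullable symbols are {D}.
ε ∉ L(G), so no ε-production is kept.
Expand every rule over subsets of its nullable positions: S → num D gives num D | num.

S → id id | id | id S id | num D | num; D → num | id S id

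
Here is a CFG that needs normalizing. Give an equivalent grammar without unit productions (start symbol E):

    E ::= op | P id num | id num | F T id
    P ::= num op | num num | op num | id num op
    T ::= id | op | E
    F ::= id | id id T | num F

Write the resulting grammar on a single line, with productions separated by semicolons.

Unit pairs: T ⇒* {E}.
For every A with A ⇒* B via unit rules, add B's non-unit alternatives to A; then delete every rule of the form X → Y.

E ::= op | P id num | id num | F T id; P ::= num op | num num | op num | id num op; T ::= op | P id num | id num | F T id | id; F ::= id | id id T | num F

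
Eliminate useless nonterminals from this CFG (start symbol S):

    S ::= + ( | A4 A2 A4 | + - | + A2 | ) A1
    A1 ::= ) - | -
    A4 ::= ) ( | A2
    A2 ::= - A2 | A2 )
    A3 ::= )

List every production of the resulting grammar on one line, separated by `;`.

S ::= + ( | + - | ) A1; A1 ::= ) - | -

Generating nonterminals: {A1, A3, A4, S}.
Reachable from S after that: {A1, S}.
Removed useless symbols: {A2, A3, A4} and every production mentioning them.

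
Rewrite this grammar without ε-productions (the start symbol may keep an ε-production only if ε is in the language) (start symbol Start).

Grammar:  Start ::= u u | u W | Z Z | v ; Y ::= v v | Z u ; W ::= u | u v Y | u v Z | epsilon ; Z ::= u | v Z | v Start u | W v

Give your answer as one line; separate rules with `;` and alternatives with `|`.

The nullable symbols are {W}.
ε ∉ L(G), so no ε-production is kept.
Add the nullable-subset variants: Start → u W gives u W | u. Z → W v gives W v | v.

Start ::= u u | u W | u | Z Z | v; Y ::= v v | Z u; W ::= u | u v Y | u v Z; Z ::= u | v Z | v Start u | W v | v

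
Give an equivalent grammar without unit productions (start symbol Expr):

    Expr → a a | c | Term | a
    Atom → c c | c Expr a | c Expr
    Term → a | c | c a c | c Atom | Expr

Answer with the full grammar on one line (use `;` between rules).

Expr → a | c | c a c | c Atom | a a; Atom → c c | c Expr a | c Expr; Term → a | c | c a c | c Atom | a a

Unit pairs: Expr ⇒* {Term}; Term ⇒* {Expr}.
For each unit pair (A, B), copy every non-unit production of B to A, then drop all unit productions.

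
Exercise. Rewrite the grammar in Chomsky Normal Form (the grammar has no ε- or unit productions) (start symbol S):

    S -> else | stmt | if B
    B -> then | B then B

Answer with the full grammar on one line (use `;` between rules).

S -> else | stmt | X1 B; B -> then | B Y1; X1 -> if; X2 -> then; Y1 -> X2 B

Introduce a nonterminal for each terminal appearing in a rule of length ≥ 2: X1 → if, X2 → then.
Binarize each right-hand side of length ≥ 3 by chaining fresh nonterminals (Y1, Y2, …): affected rules were B → B X2 B.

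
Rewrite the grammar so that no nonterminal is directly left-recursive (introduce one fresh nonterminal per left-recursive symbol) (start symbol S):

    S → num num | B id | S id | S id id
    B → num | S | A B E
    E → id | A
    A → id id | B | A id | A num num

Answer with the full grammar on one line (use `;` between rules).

S → num num S' | B id S'; B → num | S | A B E; E → id | A; A → id id A' | B A'; S' → id S' | id id S' | eps; A' → id A' | num num A' | eps

Directly left-recursive nonterminals: S, A.
For S: α = {id, id id}, β = {num num, B id}. Rewrite as S → β S' and S' → α S' | ε.
For A: α = {id, num num}, β = {id id, B}. Rewrite as A → β A' and A' → α A' | ε.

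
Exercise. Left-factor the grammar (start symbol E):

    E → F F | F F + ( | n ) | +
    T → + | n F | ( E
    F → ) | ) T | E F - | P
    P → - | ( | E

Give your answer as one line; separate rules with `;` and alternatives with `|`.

E → n ) | + | F F E'; T → + | n F | ( E; F → E F - | P | ) F'; P → - | ( | E; E' → ε | + (; F' → ε | T

E has alternatives sharing prefix 'F F': factor to E → F F E' with E' → ε | + (.
F has alternatives sharing prefix ')': factor to F → ) F' with F' → ε | T.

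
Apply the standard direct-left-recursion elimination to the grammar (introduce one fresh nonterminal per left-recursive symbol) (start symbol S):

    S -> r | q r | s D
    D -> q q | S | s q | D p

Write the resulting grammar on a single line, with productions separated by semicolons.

Left recursion appears on D.
For D: α = {p}, β = {q q, S, s q}. Rewrite as D → β D' and D' → α D' | ε.

S -> r | q r | s D; D -> q q D' | S D' | s q D'; D' -> p D' | ε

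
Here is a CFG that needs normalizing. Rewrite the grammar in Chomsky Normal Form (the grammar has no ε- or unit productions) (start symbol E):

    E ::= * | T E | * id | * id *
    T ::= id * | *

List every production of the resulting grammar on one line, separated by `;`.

E ::= * | T E | X1 X2 | X1 Y1; T ::= X2 X1 | *; X1 ::= *; X2 ::= id; Y1 ::= X2 X1

Introduce a nonterminal for each terminal appearing in a rule of length ≥ 2: X1 → *, X2 → id.
Binarize each right-hand side of length ≥ 3 by chaining fresh nonterminals (Y1, Y2, …): affected rules were E → X1 X2 X1.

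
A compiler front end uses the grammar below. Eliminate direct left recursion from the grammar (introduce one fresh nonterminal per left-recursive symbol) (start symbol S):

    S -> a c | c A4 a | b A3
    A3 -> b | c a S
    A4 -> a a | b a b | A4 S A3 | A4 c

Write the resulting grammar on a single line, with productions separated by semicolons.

S -> a c | c A4 a | b A3; A3 -> b | c a S; A4 -> a a A4' | b a b A4'; A4' -> S A3 A4' | c A4' | ε

A4 is directly left-recursive.
For A4: α = {S A3, c}, β = {a a, b a b}. Rewrite as A4 → β A4' and A4' → α A4' | ε.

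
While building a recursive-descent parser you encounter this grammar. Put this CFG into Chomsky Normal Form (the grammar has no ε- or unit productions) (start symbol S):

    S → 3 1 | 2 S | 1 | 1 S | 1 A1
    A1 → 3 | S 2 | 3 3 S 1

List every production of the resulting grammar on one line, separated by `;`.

S → X1 X2 | X3 S | 1 | X2 S | X2 A1; A1 → 3 | S X3 | X1 Y1; X1 → 3; X2 → 1; X3 → 2; Y1 → X1 Y2; Y2 → S X2

Introduce a nonterminal for each terminal appearing in a rule of length ≥ 2: X1 → 3, X2 → 1, X3 → 2.
Binarize each right-hand side of length ≥ 3 by chaining fresh nonterminals (Y1, Y2, …): affected rules were A1 → X1 X1 S X2.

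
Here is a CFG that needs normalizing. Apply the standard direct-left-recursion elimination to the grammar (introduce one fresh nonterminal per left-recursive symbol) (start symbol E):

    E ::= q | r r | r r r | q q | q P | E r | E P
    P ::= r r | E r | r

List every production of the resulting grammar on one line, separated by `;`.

Left recursion appears on E.
For E: α = {r, P}, β = {q, r r, r r r, q q, q P}. Rewrite as E → β E' and E' → α E' | ε.

E ::= q E' | r r E' | r r r E' | q q E' | q P E'; P ::= r r | E r | r; E' ::= r E' | P E' | ε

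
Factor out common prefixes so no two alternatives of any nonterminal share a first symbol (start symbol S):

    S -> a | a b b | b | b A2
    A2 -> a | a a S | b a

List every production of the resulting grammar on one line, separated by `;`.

S -> a S' | b S''; A2 -> b a | a A2'; S' -> eps | b b; S'' -> eps | A2; A2' -> eps | a S

S has alternatives sharing prefix 'a': factor to S → a S' with S' → ε | b b.
S has alternatives sharing prefix 'b': factor to S → b S'' with S'' → ε | A2.
A2 has alternatives sharing prefix 'a': factor to A2 → a A2' with A2' → ε | a S.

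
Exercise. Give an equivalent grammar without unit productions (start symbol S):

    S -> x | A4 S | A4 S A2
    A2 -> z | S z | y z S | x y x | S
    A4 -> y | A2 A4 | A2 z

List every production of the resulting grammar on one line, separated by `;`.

S -> x | A4 S | A4 S A2; A2 -> z | S z | y z S | x y x | x | A4 S | A4 S A2; A4 -> y | A2 A4 | A2 z

Unit pairs: A2 ⇒* {S}.
Replace each nonterminal's rules with the union of the non-unit rules of every nonterminal it unit-derives.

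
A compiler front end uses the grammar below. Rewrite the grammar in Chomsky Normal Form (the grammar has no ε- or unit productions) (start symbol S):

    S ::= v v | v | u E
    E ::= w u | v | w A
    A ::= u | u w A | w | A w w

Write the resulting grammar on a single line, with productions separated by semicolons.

S ::= X1 X1 | v | X2 E; E ::= X3 X2 | v | X3 A; A ::= u | X2 Y1 | w | A Y2; X1 ::= v; X2 ::= u; X3 ::= w; Y1 ::= X3 A; Y2 ::= X3 X3

Introduce a nonterminal for each terminal appearing in a rule of length ≥ 2: X1 → v, X2 → u, X3 → w.
Binarize each right-hand side of length ≥ 3 by chaining fresh nonterminals (Y1, Y2, …): affected rules were A → X2 X3 A; A → A X3 X3.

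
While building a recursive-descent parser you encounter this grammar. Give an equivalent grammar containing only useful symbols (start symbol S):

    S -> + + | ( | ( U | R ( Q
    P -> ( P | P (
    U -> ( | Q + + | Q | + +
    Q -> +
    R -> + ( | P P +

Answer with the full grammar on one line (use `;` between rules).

Generating nonterminals: {Q, R, S, U}.
Reachable from S after that: {Q, R, S, U}.
Removed useless symbols: {P} and every production mentioning them.

S -> + + | ( | ( U | R ( Q; U -> ( | Q + + | Q | + +; Q -> +; R -> + (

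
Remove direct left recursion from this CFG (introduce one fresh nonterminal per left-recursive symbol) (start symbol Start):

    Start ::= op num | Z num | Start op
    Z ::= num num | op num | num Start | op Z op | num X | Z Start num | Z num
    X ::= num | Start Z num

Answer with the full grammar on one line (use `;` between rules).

Directly left-recursive nonterminals: Start, Z.
For Start: α = {op}, β = {op num, Z num}. Rewrite as Start → β Start1 and Start1 → α Start1 | ε.
For Z: α = {Start num, num}, β = {num num, op num, num Start, op Z op, num X}. Rewrite as Z → β Z1 and Z1 → α Z1 | ε.

Start ::= op num Start1 | Z num Start1; Z ::= num num Z1 | op num Z1 | num Start Z1 | op Z op Z1 | num X Z1; X ::= num | Start Z num; Start1 ::= op Start1 | ε; Z1 ::= Start num Z1 | num Z1 | ε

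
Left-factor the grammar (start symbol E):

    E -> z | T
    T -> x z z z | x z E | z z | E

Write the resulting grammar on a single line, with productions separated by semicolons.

T has alternatives sharing prefix 'x z': factor to T → x z T' with T' → z z | E.

E -> z | T; T -> z z | E | x z T'; T' -> z z | E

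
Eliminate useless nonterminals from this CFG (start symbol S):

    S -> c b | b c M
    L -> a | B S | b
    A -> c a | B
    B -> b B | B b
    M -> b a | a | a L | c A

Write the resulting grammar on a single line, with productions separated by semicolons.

S -> c b | b c M; L -> a | b; A -> c a; M -> b a | a | a L | c A

Generating nonterminals: {A, L, M, S}.
Reachable from S after that: {A, L, M, S}.
Removed useless symbols: {B} and every production mentioning them.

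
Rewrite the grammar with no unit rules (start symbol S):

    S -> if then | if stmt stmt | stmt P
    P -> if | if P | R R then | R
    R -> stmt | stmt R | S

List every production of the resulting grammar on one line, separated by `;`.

Unit pairs: P ⇒* {R, S}; R ⇒* {S}.
For each unit pair (A, B), copy every non-unit production of B to A, then drop all unit productions.

S -> if then | if stmt stmt | stmt P; P -> if then | if stmt stmt | stmt P | if | if P | R R then | stmt | stmt R; R -> if then | if stmt stmt | stmt P | stmt | stmt R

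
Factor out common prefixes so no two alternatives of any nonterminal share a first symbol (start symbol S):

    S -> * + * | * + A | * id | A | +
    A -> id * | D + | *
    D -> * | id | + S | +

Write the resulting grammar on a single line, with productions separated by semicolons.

S has alternatives sharing prefix '*': factor to S → * S' with S' → + * | + A | id.
D has alternatives sharing prefix '+': factor to D → + D' with D' → S | ε.
S' has alternatives sharing prefix '+': factor to S' → + S'' with S'' → * | A.

S -> A | + | * S'; A -> id * | D + | *; D -> * | id | + D'; S' -> id | + S''; D' -> S | epsilon; S'' -> * | A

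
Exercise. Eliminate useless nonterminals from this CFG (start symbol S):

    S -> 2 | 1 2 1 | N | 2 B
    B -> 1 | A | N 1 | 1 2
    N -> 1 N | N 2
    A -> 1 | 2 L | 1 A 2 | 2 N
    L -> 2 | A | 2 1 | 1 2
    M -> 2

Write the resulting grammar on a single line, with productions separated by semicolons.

S -> 2 | 1 2 1 | 2 B; B -> 1 | A | 1 2; A -> 1 | 2 L | 1 A 2; L -> 2 | A | 2 1 | 1 2

Generating nonterminals: {A, B, L, M, S}.
Reachable from S after that: {A, B, L, S}.
Removed useless symbols: {M, N} and every production mentioning them.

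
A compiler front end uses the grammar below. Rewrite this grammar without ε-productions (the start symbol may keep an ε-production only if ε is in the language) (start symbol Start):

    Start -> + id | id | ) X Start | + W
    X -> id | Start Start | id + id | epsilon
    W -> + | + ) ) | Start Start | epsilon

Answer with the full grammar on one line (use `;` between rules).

Start -> + id | id | ) X Start | ) Start | + W | +; X -> id | Start Start | id + id; W -> + | + ) ) | Start Start

The nullable symbols are {W, X}.
ε ∉ L(G), so no ε-production is kept.
Add the nullable-subset variants: Start → ) X Start gives ) X Start | ) Start. Start → + W gives + W | +.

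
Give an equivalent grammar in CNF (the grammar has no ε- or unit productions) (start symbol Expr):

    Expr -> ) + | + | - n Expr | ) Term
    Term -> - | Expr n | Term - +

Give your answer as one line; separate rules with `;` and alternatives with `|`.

Expr -> X1 X2 | + | X3 Y1 | X1 Term; Term -> - | Expr X4 | Term Y2; X1 -> ); X2 -> +; X3 -> -; X4 -> n; Y1 -> X4 Expr; Y2 -> X3 X2

Introduce a nonterminal for each terminal appearing in a rule of length ≥ 2: X1 → ), X2 → +, X3 → -, X4 → n.
Binarize each right-hand side of length ≥ 3 by chaining fresh nonterminals (Y1, Y2, …): affected rules were Expr → X3 X4 Expr; Term → Term X3 X2.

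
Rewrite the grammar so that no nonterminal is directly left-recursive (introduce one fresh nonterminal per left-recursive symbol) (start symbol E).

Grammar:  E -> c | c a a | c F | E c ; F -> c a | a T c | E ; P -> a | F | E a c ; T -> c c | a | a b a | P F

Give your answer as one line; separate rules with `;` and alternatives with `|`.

Left recursion appears on E.
For E: α = {c}, β = {c, c a a, c F}. Rewrite as E → β E' and E' → α E' | ε.

E -> c E' | c a a E' | c F E'; F -> c a | a T c | E; P -> a | F | E a c; T -> c c | a | a b a | P F; E' -> c E' | epsilon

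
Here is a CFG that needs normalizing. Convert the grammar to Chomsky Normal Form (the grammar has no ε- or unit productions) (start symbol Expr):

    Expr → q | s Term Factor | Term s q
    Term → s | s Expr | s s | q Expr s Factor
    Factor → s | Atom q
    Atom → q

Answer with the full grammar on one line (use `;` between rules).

Expr → q | X1 Y1 | Term Y2; Term → s | X1 Expr | X1 X1 | X2 Y3; Factor → s | Atom X2; Atom → q; X1 → s; X2 → q; Y1 → Term Factor; Y2 → X1 X2; Y3 → Expr Y4; Y4 → X1 Factor

Introduce a nonterminal for each terminal appearing in a rule of length ≥ 2: X1 → s, X2 → q.
Binarize each right-hand side of length ≥ 3 by chaining fresh nonterminals (Y1, Y2, …): affected rules were Expr → X1 Term Factor; Expr → Term X1 X2; Term → X2 Expr X1 Factor.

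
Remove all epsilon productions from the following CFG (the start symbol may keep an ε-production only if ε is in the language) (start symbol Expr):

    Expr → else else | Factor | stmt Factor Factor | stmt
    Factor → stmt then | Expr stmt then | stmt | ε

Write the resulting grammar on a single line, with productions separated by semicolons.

Expr → else else | Factor | stmt Factor Factor | stmt Factor | stmt | ε; Factor → stmt then | Expr stmt then | stmt

Nullable set = {Expr, Factor}.
ε ∈ L(G) since Expr is nullable, so keep Expr → ε.
Add the nullable-subset variants: Expr → stmt Factor Factor gives stmt Factor Factor | stmt Factor | stmt.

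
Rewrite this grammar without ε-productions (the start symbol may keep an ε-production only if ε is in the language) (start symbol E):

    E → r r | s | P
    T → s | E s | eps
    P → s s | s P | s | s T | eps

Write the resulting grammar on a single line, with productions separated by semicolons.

E → r r | s | P | eps; T → s | E s; P → s s | s P | s | s T

The nullable symbols are {E, P, T}.
ε ∈ L(G) since E is nullable, so keep E → ε.
For each production, add variants omitting each subset of nullable occurrences: P → s P gives s P | s.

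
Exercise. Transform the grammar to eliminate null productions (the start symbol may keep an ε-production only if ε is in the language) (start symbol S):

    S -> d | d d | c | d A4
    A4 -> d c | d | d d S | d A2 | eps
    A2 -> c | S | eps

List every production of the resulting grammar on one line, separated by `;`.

S -> d | d d | c | d A4; A4 -> d c | d | d d S | d A2; A2 -> c | S

Nullable set = {A2, A4}.
ε ∉ L(G), so no ε-production is kept.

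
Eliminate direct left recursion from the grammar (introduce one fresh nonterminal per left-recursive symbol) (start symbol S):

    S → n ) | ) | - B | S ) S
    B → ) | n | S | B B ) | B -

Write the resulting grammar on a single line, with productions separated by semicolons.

S, B are directly left-recursive.
For S: α = {) S}, β = {n ), ), - B}. Rewrite as S → β S' and S' → α S' | ε.
For B: α = {B ), -}, β = {), n, S}. Rewrite as B → β B' and B' → α B' | ε.

S → n ) S' | ) S' | - B S'; B → ) B' | n B' | S B'; S' → ) S S' | epsilon; B' → B ) B' | - B' | epsilon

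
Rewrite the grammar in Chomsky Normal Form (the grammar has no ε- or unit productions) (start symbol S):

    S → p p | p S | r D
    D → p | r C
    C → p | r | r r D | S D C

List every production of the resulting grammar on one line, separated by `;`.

Introduce a nonterminal for each terminal appearing in a rule of length ≥ 2: X1 → p, X2 → r.
Binarize each right-hand side of length ≥ 3 by chaining fresh nonterminals (Y1, Y2, …): affected rules were C → X2 X2 D; C → S D C.

S → X1 X1 | X1 S | X2 D; D → p | X2 C; C → p | r | X2 Y1 | S Y2; X1 → p; X2 → r; Y1 → X2 D; Y2 → D C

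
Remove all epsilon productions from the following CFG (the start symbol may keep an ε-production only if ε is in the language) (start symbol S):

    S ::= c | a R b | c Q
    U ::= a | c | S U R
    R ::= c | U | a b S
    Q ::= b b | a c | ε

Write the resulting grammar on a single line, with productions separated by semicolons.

The nullable symbols are {Q}.
ε ∉ L(G), so no ε-production is kept.

S ::= c | a R b | c Q; U ::= a | c | S U R; R ::= c | U | a b S; Q ::= b b | a c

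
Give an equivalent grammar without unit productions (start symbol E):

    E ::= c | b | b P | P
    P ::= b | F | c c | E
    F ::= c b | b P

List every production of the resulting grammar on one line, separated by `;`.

Unit pairs: E ⇒* {F, P}; P ⇒* {E, F}.
For every A with A ⇒* B via unit rules, add B's non-unit alternatives to A; then delete every rule of the form X → Y.

E ::= c | b | b P | c c | c b; P ::= c | b | b P | c b | c c; F ::= c b | b P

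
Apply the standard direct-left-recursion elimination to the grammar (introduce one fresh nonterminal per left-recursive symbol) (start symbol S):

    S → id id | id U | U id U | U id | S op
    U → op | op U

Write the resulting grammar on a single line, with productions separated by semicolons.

S → id id S' | id U S' | U id U S' | U id S'; U → op | op U; S' → op S' | epsilon

Left recursion appears on S.
For S: α = {op}, β = {id id, id U, U id U, U id}. Rewrite as S → β S' and S' → α S' | ε.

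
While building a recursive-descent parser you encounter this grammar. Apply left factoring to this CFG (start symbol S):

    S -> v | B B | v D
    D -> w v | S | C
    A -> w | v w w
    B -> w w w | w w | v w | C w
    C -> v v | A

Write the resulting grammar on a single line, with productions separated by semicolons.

S -> B B | v S'; D -> w v | S | C; A -> w | v w w; B -> v w | C w | w w B'; C -> v v | A; S' -> ε | D; B' -> w | ε

S has alternatives sharing prefix 'v': factor to S → v S' with S' → ε | D.
B has alternatives sharing prefix 'w w': factor to B → w w B' with B' → w | ε.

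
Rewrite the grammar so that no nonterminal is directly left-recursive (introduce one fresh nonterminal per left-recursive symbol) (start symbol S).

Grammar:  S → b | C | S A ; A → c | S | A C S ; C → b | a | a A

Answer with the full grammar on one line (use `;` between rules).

S → b S' | C S'; A → c A' | S A'; C → b | a | a A; S' → A S' | ε; A' → C S A' | ε

Left recursion appears on S, A.
For S: α = {A}, β = {b, C}. Rewrite as S → β S' and S' → α S' | ε.
For A: α = {C S}, β = {c, S}. Rewrite as A → β A' and A' → α A' | ε.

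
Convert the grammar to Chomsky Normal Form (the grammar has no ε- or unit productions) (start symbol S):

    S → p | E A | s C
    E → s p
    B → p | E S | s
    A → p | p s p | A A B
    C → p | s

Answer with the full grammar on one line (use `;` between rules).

Introduce a nonterminal for each terminal appearing in a rule of length ≥ 2: X1 → s, X2 → p.
Binarize each right-hand side of length ≥ 3 by chaining fresh nonterminals (Y1, Y2, …): affected rules were A → X2 X1 X2; A → A A B.

S → p | E A | X1 C; E → X1 X2; B → p | E S | s; A → p | X2 Y1 | A Y2; C → p | s; X1 → s; X2 → p; Y1 → X1 X2; Y2 → A B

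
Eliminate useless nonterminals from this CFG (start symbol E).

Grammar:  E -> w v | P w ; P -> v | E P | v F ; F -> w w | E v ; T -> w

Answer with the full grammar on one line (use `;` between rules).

E -> w v | P w; P -> v | E P | v F; F -> w w | E v

Generating nonterminals: {E, F, P, T}.
Reachable from E after that: {E, F, P}.
Removed useless symbols: {T} and every production mentioning them.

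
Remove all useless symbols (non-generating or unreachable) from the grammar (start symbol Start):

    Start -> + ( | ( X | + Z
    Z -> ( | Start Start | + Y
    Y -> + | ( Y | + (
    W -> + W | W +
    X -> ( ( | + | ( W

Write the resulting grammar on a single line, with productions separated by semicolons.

Generating nonterminals: {Start, X, Y, Z}.
Reachable from Start after that: {Start, X, Y, Z}.
Removed useless symbols: {W} and every production mentioning them.

Start -> + ( | ( X | + Z; Z -> ( | Start Start | + Y; Y -> + | ( Y | + (; X -> ( ( | +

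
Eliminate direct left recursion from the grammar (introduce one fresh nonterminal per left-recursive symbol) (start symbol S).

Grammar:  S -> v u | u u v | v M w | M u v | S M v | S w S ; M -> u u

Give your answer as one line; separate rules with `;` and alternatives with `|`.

Left recursion appears on S.
For S: α = {M v, w S}, β = {v u, u u v, v M w, M u v}. Rewrite as S → β S' and S' → α S' | ε.

S -> v u S' | u u v S' | v M w S' | M u v S'; M -> u u; S' -> M v S' | w S S' | ε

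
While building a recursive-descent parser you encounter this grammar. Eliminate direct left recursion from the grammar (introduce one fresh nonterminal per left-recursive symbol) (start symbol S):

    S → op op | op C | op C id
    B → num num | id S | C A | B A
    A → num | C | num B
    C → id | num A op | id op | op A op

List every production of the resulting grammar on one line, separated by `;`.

Directly left-recursive nonterminal: B.
For B: α = {A}, β = {num num, id S, C A}. Rewrite as B → β B' and B' → α B' | ε.

S → op op | op C | op C id; B → num num B' | id S B' | C A B'; A → num | C | num B; C → id | num A op | id op | op A op; B' → A B' | ε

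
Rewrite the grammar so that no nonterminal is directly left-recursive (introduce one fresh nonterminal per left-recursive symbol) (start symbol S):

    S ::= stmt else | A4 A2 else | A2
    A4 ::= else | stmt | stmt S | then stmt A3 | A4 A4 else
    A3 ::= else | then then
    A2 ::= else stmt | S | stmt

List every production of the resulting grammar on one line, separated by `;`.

Directly left-recursive nonterminal: A4.
For A4: α = {A4 else}, β = {else, stmt, stmt S, then stmt A3}. Rewrite as A4 → β A4' and A4' → α A4' | ε.

S ::= stmt else | A4 A2 else | A2; A4 ::= else A4' | stmt A4' | stmt S A4' | then stmt A3 A4'; A3 ::= else | then then; A2 ::= else stmt | S | stmt; A4' ::= A4 else A4' | epsilon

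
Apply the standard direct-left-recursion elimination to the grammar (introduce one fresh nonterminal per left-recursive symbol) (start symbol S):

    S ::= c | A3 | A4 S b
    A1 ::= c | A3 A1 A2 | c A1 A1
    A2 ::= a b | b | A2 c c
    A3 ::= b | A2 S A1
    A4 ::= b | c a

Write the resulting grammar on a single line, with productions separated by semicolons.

S ::= c | A3 | A4 S b; A1 ::= c | A3 A1 A2 | c A1 A1; A2 ::= a b A2' | b A2'; A3 ::= b | A2 S A1; A4 ::= b | c a; A2' ::= c c A2' | ε

A2 is directly left-recursive.
For A2: α = {c c}, β = {a b, b}. Rewrite as A2 → β A2' and A2' → α A2' | ε.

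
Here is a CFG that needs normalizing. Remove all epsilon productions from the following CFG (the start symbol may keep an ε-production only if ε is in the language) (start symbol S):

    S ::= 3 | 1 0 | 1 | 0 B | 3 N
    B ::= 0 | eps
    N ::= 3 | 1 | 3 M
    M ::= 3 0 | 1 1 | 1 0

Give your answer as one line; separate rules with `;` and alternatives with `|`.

Nullable nonterminals: {B}.
ε ∉ L(G), so no ε-production is kept.
For each production, add variants omitting each subset of nullable occurrences: S → 0 B gives 0 B | 0.

S ::= 3 | 1 0 | 1 | 0 B | 0 | 3 N; B ::= 0; N ::= 3 | 1 | 3 M; M ::= 3 0 | 1 1 | 1 0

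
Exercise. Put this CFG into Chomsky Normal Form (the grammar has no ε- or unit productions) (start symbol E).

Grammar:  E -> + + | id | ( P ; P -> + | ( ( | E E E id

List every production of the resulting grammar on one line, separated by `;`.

Introduce a nonterminal for each terminal appearing in a rule of length ≥ 2: X1 → +, X2 → (, X3 → id.
Binarize each right-hand side of length ≥ 3 by chaining fresh nonterminals (Y1, Y2, …): affected rules were P → E E E X3.

E -> X1 X1 | id | X2 P; P -> + | X2 X2 | E Y1; X1 -> +; X2 -> (; X3 -> id; Y1 -> E Y2; Y2 -> E X3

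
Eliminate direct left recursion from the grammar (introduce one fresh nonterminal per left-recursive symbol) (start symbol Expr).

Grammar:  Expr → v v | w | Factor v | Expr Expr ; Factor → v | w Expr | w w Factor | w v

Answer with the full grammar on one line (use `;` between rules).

Directly left-recursive nonterminal: Expr.
For Expr: α = {Expr}, β = {v v, w, Factor v}. Rewrite as Expr → β Expr1 and Expr1 → α Expr1 | ε.

Expr → v v Expr1 | w Expr1 | Factor v Expr1; Factor → v | w Expr | w w Factor | w v; Expr1 → Expr Expr1 | epsilon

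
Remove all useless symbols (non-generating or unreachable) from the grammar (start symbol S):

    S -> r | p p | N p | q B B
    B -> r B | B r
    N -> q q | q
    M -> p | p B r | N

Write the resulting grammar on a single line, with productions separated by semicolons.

S -> r | p p | N p; N -> q q | q

Generating nonterminals: {M, N, S}.
Reachable from S after that: {N, S}.
Removed useless symbols: {B, M} and every production mentioning them.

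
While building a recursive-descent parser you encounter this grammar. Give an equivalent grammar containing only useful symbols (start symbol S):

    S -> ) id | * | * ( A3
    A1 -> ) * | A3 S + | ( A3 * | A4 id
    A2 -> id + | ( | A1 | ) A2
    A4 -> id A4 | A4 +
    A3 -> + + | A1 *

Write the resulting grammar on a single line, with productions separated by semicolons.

S -> ) id | * | * ( A3; A1 -> ) * | A3 S + | ( A3 *; A3 -> + + | A1 *

Generating nonterminals: {A1, A2, A3, S}.
Reachable from S after that: {A1, A3, S}.
Removed useless symbols: {A2, A4} and every production mentioning them.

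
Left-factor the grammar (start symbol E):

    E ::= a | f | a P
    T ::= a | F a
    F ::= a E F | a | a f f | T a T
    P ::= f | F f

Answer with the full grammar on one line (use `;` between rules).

E ::= f | a E'; T ::= a | F a; F ::= T a T | a F'; P ::= f | F f; E' ::= ε | P; F' ::= E F | ε | f f

E has alternatives sharing prefix 'a': factor to E → a E' with E' → ε | P.
F has alternatives sharing prefix 'a': factor to F → a F' with F' → E F | ε | f f.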